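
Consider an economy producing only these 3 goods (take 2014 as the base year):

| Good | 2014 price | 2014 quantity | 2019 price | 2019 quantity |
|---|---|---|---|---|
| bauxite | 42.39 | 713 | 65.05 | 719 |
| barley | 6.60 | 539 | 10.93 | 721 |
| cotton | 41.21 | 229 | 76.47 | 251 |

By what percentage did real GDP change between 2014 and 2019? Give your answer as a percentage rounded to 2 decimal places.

Real GDP 2014 = Nominal GDP 2014 = 42.39·713 + 6.60·539 + 41.21·229 = 43218.56.
Real GDP 2019 (at 2014 prices) = 42.39·719 + 6.60·721 + 41.21·251 = 45580.72.
Real growth = 45580.72/43218.56 − 1 = 0.0547.

5.47%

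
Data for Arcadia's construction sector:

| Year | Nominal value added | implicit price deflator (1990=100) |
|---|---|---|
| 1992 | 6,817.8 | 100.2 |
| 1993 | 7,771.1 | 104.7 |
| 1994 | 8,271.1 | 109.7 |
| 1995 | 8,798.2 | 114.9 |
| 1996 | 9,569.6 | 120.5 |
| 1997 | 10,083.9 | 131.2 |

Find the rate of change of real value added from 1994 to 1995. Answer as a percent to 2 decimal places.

Real value added 1994 = 8271.1/1.097 = 7539.74.
Real value added 1995 = 8798.2/1.149 = 7657.27.
Change = 7657.27/7539.74 − 1 = 0.0156.

1.56%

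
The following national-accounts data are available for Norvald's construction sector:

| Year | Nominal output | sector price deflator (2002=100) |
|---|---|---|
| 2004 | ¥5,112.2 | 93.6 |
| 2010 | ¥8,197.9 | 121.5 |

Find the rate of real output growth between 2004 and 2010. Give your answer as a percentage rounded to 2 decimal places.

23.54%

Real output 2004 = 5112.2 / 0.936 = 5461.75.
Real output 2010 = 8197.9 / 1.215 = 6747.24.
Real growth = 6747.24 / 5461.75 − 1 = 0.2354.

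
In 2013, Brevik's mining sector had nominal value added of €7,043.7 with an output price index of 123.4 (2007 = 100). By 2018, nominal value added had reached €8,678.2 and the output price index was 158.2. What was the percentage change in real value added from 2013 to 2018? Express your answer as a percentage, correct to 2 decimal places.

-3.90%

Deflate each year: 2013 → 7043.7/1.234 = 5708.02; 2018 → 8678.2/1.582 = 5485.59.
So real value added changed by 5485.59/5708.02 − 1 = -0.0390, i.e. -3.90%.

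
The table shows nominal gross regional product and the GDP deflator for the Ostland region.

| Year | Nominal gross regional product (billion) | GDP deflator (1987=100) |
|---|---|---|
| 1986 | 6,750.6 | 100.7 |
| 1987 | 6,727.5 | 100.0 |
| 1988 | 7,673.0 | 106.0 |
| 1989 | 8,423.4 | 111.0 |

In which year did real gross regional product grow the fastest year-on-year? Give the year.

1987: real = 6727.5/1.000 = 6727.50; growth vs 1986 (6703.67) = 0.36%.
1988: real = 7673.0/1.060 = 7238.68; growth vs 1987 (6727.50) = 7.60%.
1989: real = 8423.4/1.110 = 7588.65; growth vs 1988 (7238.68) = 4.83%.

1988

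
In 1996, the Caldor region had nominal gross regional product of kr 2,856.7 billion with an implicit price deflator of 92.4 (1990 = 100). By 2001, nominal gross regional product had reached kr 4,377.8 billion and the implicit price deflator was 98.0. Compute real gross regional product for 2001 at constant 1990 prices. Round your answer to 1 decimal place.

Real gross regional product = Nominal / (implicit price deflator/100) = 4377.8 / 0.980 = 4467.14.

kr 4,467.1 billion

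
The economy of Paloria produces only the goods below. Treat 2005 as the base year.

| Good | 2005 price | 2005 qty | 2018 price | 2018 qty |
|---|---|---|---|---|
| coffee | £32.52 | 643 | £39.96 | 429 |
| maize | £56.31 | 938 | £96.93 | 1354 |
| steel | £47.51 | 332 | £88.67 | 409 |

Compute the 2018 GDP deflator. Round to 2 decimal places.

168.44

Nominal GDP 2018 = 39.96·429 + 96.93·1354 + 88.67·409 = 184652.09.
Real GDP 2018 (at 2005 prices) = 32.52·429 + 56.31·1354 + 47.51·409 = 109626.41.
Deflator = Nominal/Real × 100 = 184652.09/109626.41 × 100 = 168.438.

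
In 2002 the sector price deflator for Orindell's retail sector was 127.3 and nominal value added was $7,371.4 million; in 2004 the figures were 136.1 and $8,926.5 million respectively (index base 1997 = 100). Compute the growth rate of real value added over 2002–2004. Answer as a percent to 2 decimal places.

13.27%

Deflate each year: 2002 → 7371.4/1.273 = 5790.57; 2004 → 8926.5/1.361 = 6558.78.
So real value added changed by 6558.78/5790.57 − 1 = 0.1327, i.e. 13.27%.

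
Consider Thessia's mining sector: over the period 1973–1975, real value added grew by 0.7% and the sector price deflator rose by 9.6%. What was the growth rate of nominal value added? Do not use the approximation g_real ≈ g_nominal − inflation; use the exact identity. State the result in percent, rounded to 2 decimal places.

10.37%

(1 + g_nom) = (1 + g_real)(1 + π) = 1.0070 × 1.0960 = 1.10367.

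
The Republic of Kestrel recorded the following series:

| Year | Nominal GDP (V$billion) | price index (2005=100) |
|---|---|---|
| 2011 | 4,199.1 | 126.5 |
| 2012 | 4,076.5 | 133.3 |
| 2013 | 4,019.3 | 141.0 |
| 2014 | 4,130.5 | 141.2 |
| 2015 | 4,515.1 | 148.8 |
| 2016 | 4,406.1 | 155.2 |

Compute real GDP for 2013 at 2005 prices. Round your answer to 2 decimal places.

Real GDP 2013 = 4019.3 / 1.410 = 2850.57.

V$2,850.57 billion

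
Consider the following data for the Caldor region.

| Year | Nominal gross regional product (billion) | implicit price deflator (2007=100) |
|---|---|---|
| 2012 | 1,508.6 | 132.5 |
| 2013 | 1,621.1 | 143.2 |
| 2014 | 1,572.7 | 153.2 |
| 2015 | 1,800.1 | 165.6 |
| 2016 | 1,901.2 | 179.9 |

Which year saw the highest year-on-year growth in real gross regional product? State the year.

2013: real = 1621.1/1.432 = 1132.05; growth vs 2012 (1138.57) = -0.57%.
2014: real = 1572.7/1.532 = 1026.57; growth vs 2013 (1132.05) = -9.32%.
2015: real = 1800.1/1.656 = 1087.02; growth vs 2014 (1026.57) = 5.89%.
2016: real = 1901.2/1.799 = 1056.81; growth vs 2015 (1087.02) = -2.78%.

2015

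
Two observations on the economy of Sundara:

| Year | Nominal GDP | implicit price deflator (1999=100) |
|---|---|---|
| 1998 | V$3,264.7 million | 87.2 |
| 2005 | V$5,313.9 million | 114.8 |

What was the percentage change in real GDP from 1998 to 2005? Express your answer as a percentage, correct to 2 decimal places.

Real GDP 1998 = 3264.7 / 0.872 = 3743.92.
Real GDP 2005 = 5313.9 / 1.148 = 4628.83.
Real growth = 4628.83 / 3743.92 − 1 = 0.2364.

23.64%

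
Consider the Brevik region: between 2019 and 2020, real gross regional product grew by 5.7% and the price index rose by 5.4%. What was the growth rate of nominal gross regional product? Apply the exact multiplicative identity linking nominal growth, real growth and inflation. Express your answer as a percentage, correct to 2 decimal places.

11.41%

(1 + g_nom) = (1 + g_real)(1 + π) = 1.0570 × 1.0540 = 1.11408.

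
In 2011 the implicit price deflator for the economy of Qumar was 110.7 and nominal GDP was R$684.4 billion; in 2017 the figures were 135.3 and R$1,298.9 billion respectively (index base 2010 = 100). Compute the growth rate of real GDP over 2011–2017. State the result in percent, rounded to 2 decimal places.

55.28%

Deflate each year: 2011 → 684.4/1.107 = 618.25; 2017 → 1298.9/1.353 = 960.01.
So real GDP changed by 960.01/618.25 − 1 = 0.5528, i.e. 55.28%.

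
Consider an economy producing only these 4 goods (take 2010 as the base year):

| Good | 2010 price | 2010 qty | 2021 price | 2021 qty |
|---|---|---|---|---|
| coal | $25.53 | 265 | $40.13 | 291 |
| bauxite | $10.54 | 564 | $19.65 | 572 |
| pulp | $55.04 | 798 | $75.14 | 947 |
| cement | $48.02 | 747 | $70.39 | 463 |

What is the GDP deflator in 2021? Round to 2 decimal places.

144.24

Nominal GDP 2021 = 40.13·291 + 19.65·572 + 75.14·947 + 70.39·463 = 126665.78.
Real GDP 2021 (at 2010 prices) = 25.53·291 + 10.54·572 + 55.04·947 + 48.02·463 = 87814.25.
Deflator = Nominal/Real × 100 = 126665.78/87814.25 × 100 = 144.243.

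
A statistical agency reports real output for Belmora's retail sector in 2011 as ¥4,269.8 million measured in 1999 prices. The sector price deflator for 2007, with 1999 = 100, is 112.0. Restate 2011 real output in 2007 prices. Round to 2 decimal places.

Real output in 2007 prices = Real output in 1999 prices × (P_2007/P_1999) = 4269.8 × 1.120 = 4782.18.

¥4,782.18 million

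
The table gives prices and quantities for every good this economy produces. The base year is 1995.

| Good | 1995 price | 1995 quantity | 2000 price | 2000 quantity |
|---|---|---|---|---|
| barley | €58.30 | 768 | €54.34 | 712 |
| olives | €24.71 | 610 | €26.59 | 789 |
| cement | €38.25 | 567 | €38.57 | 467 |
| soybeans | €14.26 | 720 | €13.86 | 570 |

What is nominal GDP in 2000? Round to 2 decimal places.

€85581.98

Nominal GDP 2000 = Σ (p_2000 × q_2000) = 54.34·712 + 26.59·789 + 38.57·467 + 13.86·570 = 85581.98.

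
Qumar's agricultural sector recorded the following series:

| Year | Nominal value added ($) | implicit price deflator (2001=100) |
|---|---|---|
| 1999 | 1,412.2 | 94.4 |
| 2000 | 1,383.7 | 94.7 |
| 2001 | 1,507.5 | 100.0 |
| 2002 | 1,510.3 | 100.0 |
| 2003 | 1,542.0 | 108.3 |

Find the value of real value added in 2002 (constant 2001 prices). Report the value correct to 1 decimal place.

Real value added 2002 = 1510.3 / 1.000 = 1510.30.

$1,510.3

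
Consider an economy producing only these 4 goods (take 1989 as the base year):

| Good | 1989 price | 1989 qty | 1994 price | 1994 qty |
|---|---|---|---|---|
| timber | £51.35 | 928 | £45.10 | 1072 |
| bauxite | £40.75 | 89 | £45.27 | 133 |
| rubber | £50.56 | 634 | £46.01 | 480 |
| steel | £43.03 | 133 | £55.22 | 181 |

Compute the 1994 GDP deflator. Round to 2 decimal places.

Nominal GDP 1994 = 45.10·1072 + 45.27·133 + 46.01·480 + 55.22·181 = 86447.73.
Real GDP 1994 (at 1989 prices) = 51.35·1072 + 40.75·133 + 50.56·480 + 43.03·181 = 92524.18.
Deflator = Nominal/Real × 100 = 86447.73/92524.18 × 100 = 93.433.

93.43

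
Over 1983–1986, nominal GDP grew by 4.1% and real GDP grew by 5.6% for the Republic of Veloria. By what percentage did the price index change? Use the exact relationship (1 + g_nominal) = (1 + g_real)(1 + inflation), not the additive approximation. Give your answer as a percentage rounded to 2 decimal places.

-1.42%

(1 + g_nom) = (1 + g_real)(1 + π), so π = 1.0410 / 1.0560 − 1 = -0.01420.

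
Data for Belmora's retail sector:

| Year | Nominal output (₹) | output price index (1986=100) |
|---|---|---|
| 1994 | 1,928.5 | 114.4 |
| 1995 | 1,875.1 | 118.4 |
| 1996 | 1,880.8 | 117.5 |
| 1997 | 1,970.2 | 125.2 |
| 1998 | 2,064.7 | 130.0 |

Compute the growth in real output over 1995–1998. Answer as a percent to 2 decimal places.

Real output 1995 = 1875.1/1.184 = 1583.70.
Real output 1998 = 2064.7/1.300 = 1588.23.
Change = 1588.23/1583.70 − 1 = 0.0029.

0.29%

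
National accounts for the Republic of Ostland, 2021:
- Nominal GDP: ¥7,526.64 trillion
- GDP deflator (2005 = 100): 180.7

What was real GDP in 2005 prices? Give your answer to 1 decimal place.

Real GDP = Nominal / (GDP deflator/100) = 7526.64 / 1.807 = 4165.27.

¥4,165.3 trillion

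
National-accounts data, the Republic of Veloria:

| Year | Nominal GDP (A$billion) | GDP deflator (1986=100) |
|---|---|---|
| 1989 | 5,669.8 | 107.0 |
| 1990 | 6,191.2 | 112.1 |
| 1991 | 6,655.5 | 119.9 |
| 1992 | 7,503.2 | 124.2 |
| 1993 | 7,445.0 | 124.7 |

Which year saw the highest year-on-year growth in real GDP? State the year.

1992

1990: real = 6191.2/1.121 = 5522.93; growth vs 1989 (5298.88) = 4.23%.
1991: real = 6655.5/1.199 = 5550.88; growth vs 1990 (5522.93) = 0.51%.
1992: real = 7503.2/1.242 = 6041.22; growth vs 1991 (5550.88) = 8.83%.
1993: real = 7445.0/1.247 = 5970.33; growth vs 1992 (6041.22) = -1.17%.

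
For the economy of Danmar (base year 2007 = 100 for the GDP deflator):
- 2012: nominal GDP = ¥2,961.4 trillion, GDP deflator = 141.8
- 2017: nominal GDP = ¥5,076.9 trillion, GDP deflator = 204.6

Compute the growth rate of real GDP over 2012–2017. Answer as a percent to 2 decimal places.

18.82%

Real GDP 2012 = 2961.4 / 1.418 = 2088.43.
Real GDP 2017 = 5076.9 / 2.046 = 2481.38.
Real growth = 2481.38 / 2088.43 − 1 = 0.1882.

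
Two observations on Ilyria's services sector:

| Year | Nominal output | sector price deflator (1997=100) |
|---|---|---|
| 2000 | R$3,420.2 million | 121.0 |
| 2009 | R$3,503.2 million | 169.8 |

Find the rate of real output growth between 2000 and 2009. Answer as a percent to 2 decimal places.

-27.01%

Deflate each year: 2000 → 3420.2/1.210 = 2826.61; 2009 → 3503.2/1.698 = 2063.13.
So real output changed by 2063.13/2826.61 − 1 = -0.2701, i.e. -27.01%.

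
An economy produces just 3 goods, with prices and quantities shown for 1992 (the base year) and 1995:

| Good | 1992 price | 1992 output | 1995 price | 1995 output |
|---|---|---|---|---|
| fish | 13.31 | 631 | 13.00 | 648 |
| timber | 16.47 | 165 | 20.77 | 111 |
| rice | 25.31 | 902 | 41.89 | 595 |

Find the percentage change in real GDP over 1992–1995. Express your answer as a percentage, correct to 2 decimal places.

-24.84%

Real GDP 1992 = Nominal GDP 1992 = 13.31·631 + 16.47·165 + 25.31·902 = 33945.78.
Real GDP 1995 (at 1992 prices) = 13.31·648 + 16.47·111 + 25.31·595 = 25512.50.
Real growth = 25512.50/33945.78 − 1 = -0.2484.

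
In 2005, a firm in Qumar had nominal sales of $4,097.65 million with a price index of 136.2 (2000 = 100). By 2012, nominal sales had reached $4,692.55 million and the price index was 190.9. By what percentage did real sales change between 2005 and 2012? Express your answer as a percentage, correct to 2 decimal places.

-18.30%

Real sales 2005 = 4097.65 / 1.362 = 3008.55.
Real sales 2012 = 4692.55 / 1.909 = 2458.12.
Real growth = 2458.12 / 3008.55 − 1 = -0.1830.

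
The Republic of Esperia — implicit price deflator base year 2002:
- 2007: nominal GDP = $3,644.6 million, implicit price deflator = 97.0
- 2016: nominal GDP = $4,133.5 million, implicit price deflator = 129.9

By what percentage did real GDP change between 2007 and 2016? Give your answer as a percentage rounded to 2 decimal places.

-15.31%

Deflate each year: 2007 → 3644.6/0.970 = 3757.32; 2016 → 4133.5/1.299 = 3182.06.
So real GDP changed by 3182.06/3757.32 − 1 = -0.1531, i.e. -15.31%.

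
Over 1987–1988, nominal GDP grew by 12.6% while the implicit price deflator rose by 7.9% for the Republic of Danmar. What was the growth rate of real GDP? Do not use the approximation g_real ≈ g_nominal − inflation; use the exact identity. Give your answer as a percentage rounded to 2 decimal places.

(1 + g_nom) = (1 + g_real)(1 + π), so g_real = 1.1260 / 1.0790 − 1 = 0.04356.

4.36%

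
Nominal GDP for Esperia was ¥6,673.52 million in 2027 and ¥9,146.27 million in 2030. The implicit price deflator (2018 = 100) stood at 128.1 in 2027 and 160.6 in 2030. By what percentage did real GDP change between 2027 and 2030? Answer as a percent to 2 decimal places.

9.32%

Real GDP 2027 = 6673.52 / 1.281 = 5209.62.
Real GDP 2030 = 9146.27 / 1.606 = 5695.06.
Real growth = 5695.06 / 5209.62 − 1 = 0.0932.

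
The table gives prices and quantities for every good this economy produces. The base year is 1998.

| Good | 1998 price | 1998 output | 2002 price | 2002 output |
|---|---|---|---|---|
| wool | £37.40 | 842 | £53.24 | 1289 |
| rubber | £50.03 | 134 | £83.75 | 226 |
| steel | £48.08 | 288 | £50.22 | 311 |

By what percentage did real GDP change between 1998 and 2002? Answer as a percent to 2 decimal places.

43.09%

Real GDP 1998 = Nominal GDP 1998 = 37.40·842 + 50.03·134 + 48.08·288 = 52041.86.
Real GDP 2002 (at 1998 prices) = 37.40·1289 + 50.03·226 + 48.08·311 = 74468.26.
Real growth = 74468.26/52041.86 − 1 = 0.4309.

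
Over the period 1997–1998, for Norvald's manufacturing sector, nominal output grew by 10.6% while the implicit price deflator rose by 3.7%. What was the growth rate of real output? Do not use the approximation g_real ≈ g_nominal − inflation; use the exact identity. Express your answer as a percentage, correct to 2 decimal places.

(1 + g_nom) = (1 + g_real)(1 + π), so g_real = 1.1060 / 1.0370 − 1 = 0.06654.

6.65%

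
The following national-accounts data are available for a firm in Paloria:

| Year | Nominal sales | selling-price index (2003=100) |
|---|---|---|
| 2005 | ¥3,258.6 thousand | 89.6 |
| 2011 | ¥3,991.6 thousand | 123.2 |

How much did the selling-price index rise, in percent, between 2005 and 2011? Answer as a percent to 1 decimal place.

37.5%

Price-level change = 123.2 / 89.6 − 1 = 0.3750.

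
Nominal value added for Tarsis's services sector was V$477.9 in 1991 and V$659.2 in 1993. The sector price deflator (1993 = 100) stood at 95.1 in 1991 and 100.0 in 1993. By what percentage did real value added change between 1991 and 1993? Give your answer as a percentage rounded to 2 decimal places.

31.18%

Real value added 1991 = 477.9 / 0.951 = 502.52.
Real value added 1993 = 659.2 / 1.000 = 659.20.
Real growth = 659.20 / 502.52 − 1 = 0.3118.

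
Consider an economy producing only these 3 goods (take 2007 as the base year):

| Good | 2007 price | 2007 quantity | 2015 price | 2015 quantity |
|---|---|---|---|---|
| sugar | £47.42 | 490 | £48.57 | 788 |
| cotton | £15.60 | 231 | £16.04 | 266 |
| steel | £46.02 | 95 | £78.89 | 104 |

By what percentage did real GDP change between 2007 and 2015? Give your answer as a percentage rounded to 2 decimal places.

Real GDP 2007 = Nominal GDP 2007 = 47.42·490 + 15.60·231 + 46.02·95 = 31211.30.
Real GDP 2015 (at 2007 prices) = 47.42·788 + 15.60·266 + 46.02·104 = 46302.64.
Real growth = 46302.64/31211.30 − 1 = 0.4835.

48.35%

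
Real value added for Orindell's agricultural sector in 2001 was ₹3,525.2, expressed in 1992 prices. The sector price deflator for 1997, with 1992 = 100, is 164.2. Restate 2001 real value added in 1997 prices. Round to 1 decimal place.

Real value added in 1997 prices = Real value added in 1992 prices × (P_1997/P_1992) = 3525.2 × 1.642 = 5788.38.

₹5,788.4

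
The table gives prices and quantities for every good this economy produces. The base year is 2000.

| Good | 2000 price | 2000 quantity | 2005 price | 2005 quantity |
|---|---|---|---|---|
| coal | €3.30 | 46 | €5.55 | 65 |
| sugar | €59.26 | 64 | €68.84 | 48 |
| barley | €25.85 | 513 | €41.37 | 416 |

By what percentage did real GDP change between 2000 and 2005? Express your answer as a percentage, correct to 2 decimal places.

Real GDP 2000 = Nominal GDP 2000 = 3.30·46 + 59.26·64 + 25.85·513 = 17205.49.
Real GDP 2005 (at 2000 prices) = 3.30·65 + 59.26·48 + 25.85·416 = 13812.58.
Real growth = 13812.58/17205.49 − 1 = -0.1972.

-19.72%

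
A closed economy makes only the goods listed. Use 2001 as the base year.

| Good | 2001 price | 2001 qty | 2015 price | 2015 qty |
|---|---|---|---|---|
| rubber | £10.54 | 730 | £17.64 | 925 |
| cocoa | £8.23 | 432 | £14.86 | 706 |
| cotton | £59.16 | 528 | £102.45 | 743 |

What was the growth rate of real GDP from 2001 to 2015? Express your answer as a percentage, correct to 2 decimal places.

Real GDP 2001 = Nominal GDP 2001 = 10.54·730 + 8.23·432 + 59.16·528 = 42486.04.
Real GDP 2015 (at 2001 prices) = 10.54·925 + 8.23·706 + 59.16·743 = 59515.76.
Real growth = 59515.76/42486.04 − 1 = 0.4008.

40.08%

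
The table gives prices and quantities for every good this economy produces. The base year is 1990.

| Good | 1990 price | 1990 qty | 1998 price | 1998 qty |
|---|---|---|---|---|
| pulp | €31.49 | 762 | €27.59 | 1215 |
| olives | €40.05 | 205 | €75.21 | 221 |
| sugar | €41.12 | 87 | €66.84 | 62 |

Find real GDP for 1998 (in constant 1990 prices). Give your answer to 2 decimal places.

€49660.84

Real GDP 1998 = Σ (p_1990 × q_1998) = 31.49·1215 + 40.05·221 + 41.12·62 = 49660.84.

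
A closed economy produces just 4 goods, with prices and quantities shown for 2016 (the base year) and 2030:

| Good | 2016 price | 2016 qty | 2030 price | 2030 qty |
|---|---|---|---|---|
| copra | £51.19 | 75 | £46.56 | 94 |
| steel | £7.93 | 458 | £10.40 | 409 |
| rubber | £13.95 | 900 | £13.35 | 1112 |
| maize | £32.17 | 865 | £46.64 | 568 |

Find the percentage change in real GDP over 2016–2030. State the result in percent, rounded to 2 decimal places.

-12.57%

Real GDP 2016 = Nominal GDP 2016 = 51.19·75 + 7.93·458 + 13.95·900 + 32.17·865 = 47853.24.
Real GDP 2030 (at 2016 prices) = 51.19·94 + 7.93·409 + 13.95·1112 + 32.17·568 = 41840.19.
Real growth = 41840.19/47853.24 − 1 = -0.1257.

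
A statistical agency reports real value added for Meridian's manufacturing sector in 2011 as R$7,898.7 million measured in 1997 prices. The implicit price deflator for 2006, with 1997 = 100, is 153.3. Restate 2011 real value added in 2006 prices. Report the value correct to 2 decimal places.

Real value added in 2006 prices = Real value added in 1997 prices × (P_2006/P_1997) = 7898.7 × 1.533 = 12108.71.

R$12,108.71 million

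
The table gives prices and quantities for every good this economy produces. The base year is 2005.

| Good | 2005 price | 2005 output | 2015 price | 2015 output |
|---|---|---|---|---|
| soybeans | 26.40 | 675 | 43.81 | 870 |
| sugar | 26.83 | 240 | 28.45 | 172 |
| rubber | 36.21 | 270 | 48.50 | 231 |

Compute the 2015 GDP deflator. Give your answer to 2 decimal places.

150.81

Nominal GDP 2015 = 43.81·870 + 28.45·172 + 48.50·231 = 54211.60.
Real GDP 2015 (at 2005 prices) = 26.40·870 + 26.83·172 + 36.21·231 = 35947.27.
Deflator = Nominal/Real × 100 = 54211.60/35947.27 × 100 = 150.809.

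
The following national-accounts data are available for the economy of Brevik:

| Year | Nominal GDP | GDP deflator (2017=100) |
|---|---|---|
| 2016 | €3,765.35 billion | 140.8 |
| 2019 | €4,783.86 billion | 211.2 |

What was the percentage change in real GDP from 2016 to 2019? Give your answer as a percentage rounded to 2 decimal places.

Deflate each year: 2016 → 3765.35/1.408 = 2674.25; 2019 → 4783.86/2.112 = 2265.09.
So real GDP changed by 2265.09/2674.25 − 1 = -0.1530, i.e. -15.30%.

-15.30%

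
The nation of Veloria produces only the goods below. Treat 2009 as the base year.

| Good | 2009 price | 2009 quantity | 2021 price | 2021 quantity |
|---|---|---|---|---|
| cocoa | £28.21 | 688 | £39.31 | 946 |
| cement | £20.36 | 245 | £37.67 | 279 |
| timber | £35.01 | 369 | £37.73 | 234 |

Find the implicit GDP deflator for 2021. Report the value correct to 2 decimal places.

Nominal GDP 2021 = 39.31·946 + 37.67·279 + 37.73·234 = 56526.01.
Real GDP 2021 (at 2009 prices) = 28.21·946 + 20.36·279 + 35.01·234 = 40559.44.
Deflator = Nominal/Real × 100 = 56526.01/40559.44 × 100 = 139.366.

139.37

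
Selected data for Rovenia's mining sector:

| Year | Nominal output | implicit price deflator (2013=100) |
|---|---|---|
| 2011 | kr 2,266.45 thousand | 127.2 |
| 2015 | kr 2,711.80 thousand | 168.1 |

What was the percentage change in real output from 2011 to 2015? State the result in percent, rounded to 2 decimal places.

Deflate each year: 2011 → 2266.45/1.272 = 1781.80; 2015 → 2711.80/1.681 = 1613.21.
So real output changed by 1613.21/1781.80 − 1 = -0.0946, i.e. -9.46%.

-9.46%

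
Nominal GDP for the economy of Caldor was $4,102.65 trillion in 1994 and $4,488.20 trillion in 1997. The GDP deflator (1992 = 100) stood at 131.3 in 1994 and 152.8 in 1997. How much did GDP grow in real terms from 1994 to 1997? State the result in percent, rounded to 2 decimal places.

-6.00%

Real GDP 1994 = 4102.65 / 1.313 = 3124.64.
Real GDP 1997 = 4488.20 / 1.528 = 2937.30.
Real growth = 2937.30 / 3124.64 − 1 = -0.0600.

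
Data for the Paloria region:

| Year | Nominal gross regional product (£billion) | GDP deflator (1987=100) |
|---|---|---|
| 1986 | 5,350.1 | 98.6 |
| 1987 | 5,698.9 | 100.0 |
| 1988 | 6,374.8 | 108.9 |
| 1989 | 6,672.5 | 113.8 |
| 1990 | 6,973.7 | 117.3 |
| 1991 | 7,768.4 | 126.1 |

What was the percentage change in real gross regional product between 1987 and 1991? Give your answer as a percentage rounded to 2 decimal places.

Real gross regional product 1987 = 5698.9/1.000 = 5698.90.
Real gross regional product 1991 = 7768.4/1.261 = 6160.51.
Change = 6160.51/5698.90 − 1 = 0.0810.

8.10%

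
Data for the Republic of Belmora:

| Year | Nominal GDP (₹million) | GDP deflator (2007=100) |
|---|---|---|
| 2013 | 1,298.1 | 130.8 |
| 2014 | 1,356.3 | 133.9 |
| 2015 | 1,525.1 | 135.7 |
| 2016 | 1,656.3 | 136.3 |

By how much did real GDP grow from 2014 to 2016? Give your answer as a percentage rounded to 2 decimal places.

Real GDP 2014 = 1356.3/1.339 = 1012.92.
Real GDP 2016 = 1656.3/1.363 = 1215.19.
Change = 1215.19/1012.92 − 1 = 0.1997.

19.97%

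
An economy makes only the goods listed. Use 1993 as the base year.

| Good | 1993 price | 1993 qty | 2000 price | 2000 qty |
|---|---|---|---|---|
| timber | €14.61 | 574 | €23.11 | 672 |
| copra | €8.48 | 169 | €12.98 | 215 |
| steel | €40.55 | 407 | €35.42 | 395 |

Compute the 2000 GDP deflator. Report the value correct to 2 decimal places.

116.82

Nominal GDP 2000 = 23.11·672 + 12.98·215 + 35.42·395 = 32311.52.
Real GDP 2000 (at 1993 prices) = 14.61·672 + 8.48·215 + 40.55·395 = 27658.37.
Deflator = Nominal/Real × 100 = 32311.52/27658.37 × 100 = 116.824.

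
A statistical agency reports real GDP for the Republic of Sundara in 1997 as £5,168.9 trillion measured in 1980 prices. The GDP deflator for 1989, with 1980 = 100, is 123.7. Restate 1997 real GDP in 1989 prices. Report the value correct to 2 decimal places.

£6,393.93 trillion

Real GDP in 1989 prices = Real GDP in 1980 prices × (P_1989/P_1980) = 5168.9 × 1.237 = 6393.93.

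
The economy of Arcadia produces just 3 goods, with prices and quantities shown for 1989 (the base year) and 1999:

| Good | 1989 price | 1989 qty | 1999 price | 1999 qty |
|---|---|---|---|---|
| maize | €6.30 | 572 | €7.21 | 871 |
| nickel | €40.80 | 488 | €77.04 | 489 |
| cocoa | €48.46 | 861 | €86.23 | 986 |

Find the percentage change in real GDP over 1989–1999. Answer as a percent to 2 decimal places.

12.24%

Real GDP 1989 = Nominal GDP 1989 = 6.30·572 + 40.80·488 + 48.46·861 = 65238.06.
Real GDP 1999 (at 1989 prices) = 6.30·871 + 40.80·489 + 48.46·986 = 73220.06.
Real growth = 73220.06/65238.06 − 1 = 0.1224.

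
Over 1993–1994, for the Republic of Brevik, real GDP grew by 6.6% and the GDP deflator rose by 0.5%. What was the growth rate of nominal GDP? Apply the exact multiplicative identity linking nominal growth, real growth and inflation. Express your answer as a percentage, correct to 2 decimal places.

7.13%

(1 + g_nom) = (1 + g_real)(1 + π) = 1.0660 × 1.0050 = 1.07133.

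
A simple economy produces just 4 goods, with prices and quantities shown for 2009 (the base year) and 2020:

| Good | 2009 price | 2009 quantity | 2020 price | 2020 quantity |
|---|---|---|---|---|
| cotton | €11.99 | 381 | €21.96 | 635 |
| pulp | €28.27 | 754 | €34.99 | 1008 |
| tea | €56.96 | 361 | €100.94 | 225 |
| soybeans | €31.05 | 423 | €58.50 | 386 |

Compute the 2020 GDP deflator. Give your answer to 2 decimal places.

155.16

Nominal GDP 2020 = 21.96·635 + 34.99·1008 + 100.94·225 + 58.50·386 = 94507.02.
Real GDP 2020 (at 2009 prices) = 11.99·635 + 28.27·1008 + 56.96·225 + 31.05·386 = 60911.11.
Deflator = Nominal/Real × 100 = 94507.02/60911.11 × 100 = 155.156.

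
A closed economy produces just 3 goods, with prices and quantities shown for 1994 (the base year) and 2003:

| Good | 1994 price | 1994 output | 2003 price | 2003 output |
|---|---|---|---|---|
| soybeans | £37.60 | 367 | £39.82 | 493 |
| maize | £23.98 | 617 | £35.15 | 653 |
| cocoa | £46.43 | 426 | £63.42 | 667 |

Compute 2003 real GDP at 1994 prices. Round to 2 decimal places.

£65164.55

Real GDP 2003 = Σ (p_1994 × q_2003) = 37.60·493 + 23.98·653 + 46.43·667 = 65164.55.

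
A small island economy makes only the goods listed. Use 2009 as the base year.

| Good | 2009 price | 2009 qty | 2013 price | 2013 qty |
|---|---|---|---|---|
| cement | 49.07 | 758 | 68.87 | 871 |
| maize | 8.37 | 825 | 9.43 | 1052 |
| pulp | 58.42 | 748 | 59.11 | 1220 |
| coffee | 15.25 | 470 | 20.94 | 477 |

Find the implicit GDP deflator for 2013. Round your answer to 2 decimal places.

Nominal GDP 2013 = 68.87·871 + 9.43·1052 + 59.11·1220 + 20.94·477 = 152008.71.
Real GDP 2013 (at 2009 prices) = 49.07·871 + 8.37·1052 + 58.42·1220 + 15.25·477 = 130091.86.
Deflator = Nominal/Real × 100 = 152008.71/130091.86 × 100 = 116.847.

116.85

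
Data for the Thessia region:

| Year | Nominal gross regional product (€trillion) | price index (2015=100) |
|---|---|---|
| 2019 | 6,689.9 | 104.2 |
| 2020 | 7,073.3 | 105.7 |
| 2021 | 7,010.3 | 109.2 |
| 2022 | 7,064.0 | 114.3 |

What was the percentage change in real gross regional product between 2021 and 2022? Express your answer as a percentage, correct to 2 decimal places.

-3.73%

Real gross regional product 2021 = 7010.3/1.092 = 6419.69.
Real gross regional product 2022 = 7064.0/1.143 = 6180.23.
Change = 6180.23/6419.69 − 1 = -0.0373.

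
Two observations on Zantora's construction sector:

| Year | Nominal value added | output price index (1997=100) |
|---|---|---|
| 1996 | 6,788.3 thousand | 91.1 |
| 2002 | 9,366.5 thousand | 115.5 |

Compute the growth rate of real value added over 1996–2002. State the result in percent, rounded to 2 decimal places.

Deflate each year: 1996 → 6788.3/0.911 = 7451.48; 2002 → 9366.5/1.155 = 8109.52.
So real value added changed by 8109.52/7451.48 − 1 = 0.0883, i.e. 8.83%.

8.83%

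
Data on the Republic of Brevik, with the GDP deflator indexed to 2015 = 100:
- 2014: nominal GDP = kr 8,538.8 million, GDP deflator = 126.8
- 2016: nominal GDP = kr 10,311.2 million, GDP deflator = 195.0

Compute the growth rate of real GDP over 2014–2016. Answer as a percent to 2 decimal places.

-21.48%

Deflate each year: 2014 → 8538.8/1.268 = 6734.07; 2016 → 10311.2/1.950 = 5287.79.
So real GDP changed by 5287.79/6734.07 − 1 = -0.2148, i.e. -21.48%.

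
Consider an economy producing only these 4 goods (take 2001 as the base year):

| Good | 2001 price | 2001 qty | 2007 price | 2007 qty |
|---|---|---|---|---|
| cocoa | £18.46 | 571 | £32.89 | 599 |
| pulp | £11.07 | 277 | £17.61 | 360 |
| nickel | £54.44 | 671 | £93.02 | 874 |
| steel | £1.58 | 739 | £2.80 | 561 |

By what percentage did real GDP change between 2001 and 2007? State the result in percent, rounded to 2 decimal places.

Real GDP 2001 = Nominal GDP 2001 = 18.46·571 + 11.07·277 + 54.44·671 + 1.58·739 = 51303.91.
Real GDP 2007 (at 2001 prices) = 18.46·599 + 11.07·360 + 54.44·874 + 1.58·561 = 63509.68.
Real growth = 63509.68/51303.91 − 1 = 0.2379.

23.79%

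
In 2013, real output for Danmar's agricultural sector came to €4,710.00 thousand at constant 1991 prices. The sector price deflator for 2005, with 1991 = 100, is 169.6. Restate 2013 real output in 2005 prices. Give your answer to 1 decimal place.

Real output in 2005 prices = Real output in 1991 prices × (P_2005/P_1991) = 4710.00 × 1.696 = 7988.16.

€7,988.2 thousand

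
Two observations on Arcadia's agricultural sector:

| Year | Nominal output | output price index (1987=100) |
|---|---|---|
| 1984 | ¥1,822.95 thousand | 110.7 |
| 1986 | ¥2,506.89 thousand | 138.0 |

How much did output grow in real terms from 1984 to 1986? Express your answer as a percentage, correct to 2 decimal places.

Real output 1984 = 1822.95 / 1.107 = 1646.75.
Real output 1986 = 2506.89 / 1.380 = 1816.59.
Real growth = 1816.59 / 1646.75 − 1 = 0.1031.

10.31%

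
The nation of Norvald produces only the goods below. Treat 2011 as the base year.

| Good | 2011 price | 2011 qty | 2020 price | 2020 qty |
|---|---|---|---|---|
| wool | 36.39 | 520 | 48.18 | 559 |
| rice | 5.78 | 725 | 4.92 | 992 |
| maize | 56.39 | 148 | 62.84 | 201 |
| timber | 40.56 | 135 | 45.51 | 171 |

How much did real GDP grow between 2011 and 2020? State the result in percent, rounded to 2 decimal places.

20.07%

Real GDP 2011 = Nominal GDP 2011 = 36.39·520 + 5.78·725 + 56.39·148 + 40.56·135 = 36934.62.
Real GDP 2020 (at 2011 prices) = 36.39·559 + 5.78·992 + 56.39·201 + 40.56·171 = 44345.92.
Real growth = 44345.92/36934.62 − 1 = 0.2007.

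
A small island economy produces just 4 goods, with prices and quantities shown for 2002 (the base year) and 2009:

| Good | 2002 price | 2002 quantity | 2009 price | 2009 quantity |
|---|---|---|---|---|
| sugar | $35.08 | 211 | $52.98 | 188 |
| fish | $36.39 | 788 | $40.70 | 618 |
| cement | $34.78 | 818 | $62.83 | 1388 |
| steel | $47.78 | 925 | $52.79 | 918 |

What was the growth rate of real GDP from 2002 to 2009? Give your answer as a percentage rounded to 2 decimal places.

11.49%

Real GDP 2002 = Nominal GDP 2002 = 35.08·211 + 36.39·788 + 34.78·818 + 47.78·925 = 108723.74.
Real GDP 2009 (at 2002 prices) = 35.08·188 + 36.39·618 + 34.78·1388 + 47.78·918 = 121220.74.
Real growth = 121220.74/108723.74 − 1 = 0.1149.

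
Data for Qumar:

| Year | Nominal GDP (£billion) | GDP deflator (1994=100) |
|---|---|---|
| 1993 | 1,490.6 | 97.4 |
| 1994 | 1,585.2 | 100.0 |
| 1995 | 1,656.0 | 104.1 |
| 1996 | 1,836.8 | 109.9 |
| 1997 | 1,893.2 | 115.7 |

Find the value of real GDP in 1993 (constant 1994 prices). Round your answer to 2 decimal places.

£1,530.39 billion

Real GDP 1993 = 1490.6 / 0.974 = 1530.39.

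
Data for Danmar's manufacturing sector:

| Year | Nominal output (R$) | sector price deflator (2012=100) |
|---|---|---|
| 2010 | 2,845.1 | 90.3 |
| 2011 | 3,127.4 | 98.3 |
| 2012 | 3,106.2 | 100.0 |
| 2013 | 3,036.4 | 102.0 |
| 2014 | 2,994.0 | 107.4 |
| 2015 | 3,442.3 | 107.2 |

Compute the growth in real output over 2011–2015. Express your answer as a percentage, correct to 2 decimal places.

Real output 2011 = 3127.4/0.983 = 3181.49.
Real output 2015 = 3442.3/1.072 = 3211.10.
Change = 3211.10/3181.49 − 1 = 0.0093.

0.93%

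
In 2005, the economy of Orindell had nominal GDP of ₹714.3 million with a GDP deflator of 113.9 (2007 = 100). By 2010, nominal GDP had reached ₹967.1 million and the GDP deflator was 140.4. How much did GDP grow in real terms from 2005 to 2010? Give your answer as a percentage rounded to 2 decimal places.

Real GDP 2005 = 714.3 / 1.139 = 627.13.
Real GDP 2010 = 967.1 / 1.404 = 688.82.
Real growth = 688.82 / 627.13 − 1 = 0.0984.

9.84%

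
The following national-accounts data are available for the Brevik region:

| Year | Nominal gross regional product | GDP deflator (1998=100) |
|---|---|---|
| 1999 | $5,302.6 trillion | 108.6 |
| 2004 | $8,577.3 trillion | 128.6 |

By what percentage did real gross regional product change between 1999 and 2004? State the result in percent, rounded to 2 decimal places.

Real gross regional product 1999 = 5302.6 / 1.086 = 4882.69.
Real gross regional product 2004 = 8577.3 / 1.286 = 6669.75.
Real growth = 6669.75 / 4882.69 − 1 = 0.3660.

36.60%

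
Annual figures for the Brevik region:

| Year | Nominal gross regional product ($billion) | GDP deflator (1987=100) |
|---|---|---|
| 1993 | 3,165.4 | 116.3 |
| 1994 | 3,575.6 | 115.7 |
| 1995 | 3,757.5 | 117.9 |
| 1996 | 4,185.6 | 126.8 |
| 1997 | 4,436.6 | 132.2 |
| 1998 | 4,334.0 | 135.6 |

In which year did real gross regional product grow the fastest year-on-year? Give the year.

1994: real = 3575.6/1.157 = 3090.41; growth vs 1993 (2721.75) = 13.54%.
1995: real = 3757.5/1.179 = 3187.02; growth vs 1994 (3090.41) = 3.13%.
1996: real = 4185.6/1.268 = 3300.95; growth vs 1995 (3187.02) = 3.57%.
1997: real = 4436.6/1.322 = 3355.98; growth vs 1996 (3300.95) = 1.67%.
1998: real = 4334.0/1.356 = 3196.17; growth vs 1997 (3355.98) = -4.76%.

1994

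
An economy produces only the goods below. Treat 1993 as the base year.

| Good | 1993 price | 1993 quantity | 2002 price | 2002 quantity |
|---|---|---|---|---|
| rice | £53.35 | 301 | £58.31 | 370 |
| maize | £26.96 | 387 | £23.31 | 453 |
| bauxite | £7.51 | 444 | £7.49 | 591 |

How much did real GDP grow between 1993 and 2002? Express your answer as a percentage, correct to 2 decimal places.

Real GDP 1993 = Nominal GDP 1993 = 53.35·301 + 26.96·387 + 7.51·444 = 29826.31.
Real GDP 2002 (at 1993 prices) = 53.35·370 + 26.96·453 + 7.51·591 = 36390.79.
Real growth = 36390.79/29826.31 − 1 = 0.2201.

22.01%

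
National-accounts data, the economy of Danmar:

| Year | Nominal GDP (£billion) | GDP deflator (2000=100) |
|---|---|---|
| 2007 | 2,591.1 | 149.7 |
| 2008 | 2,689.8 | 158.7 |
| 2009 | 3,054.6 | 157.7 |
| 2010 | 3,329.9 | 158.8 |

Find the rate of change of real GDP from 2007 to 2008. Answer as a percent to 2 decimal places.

-2.08%

Real GDP 2007 = 2591.1/1.497 = 1730.86.
Real GDP 2008 = 2689.8/1.587 = 1694.90.
Change = 1694.90/1730.86 − 1 = -0.0208.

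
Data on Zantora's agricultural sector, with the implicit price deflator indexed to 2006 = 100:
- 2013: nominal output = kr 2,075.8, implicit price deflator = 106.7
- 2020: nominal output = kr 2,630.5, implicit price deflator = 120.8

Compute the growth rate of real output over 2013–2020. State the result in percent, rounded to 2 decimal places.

11.93%

Deflate each year: 2013 → 2075.8/1.067 = 1945.45; 2020 → 2630.5/1.208 = 2177.57.
So real output changed by 2177.57/1945.45 − 1 = 0.1193, i.e. 11.93%.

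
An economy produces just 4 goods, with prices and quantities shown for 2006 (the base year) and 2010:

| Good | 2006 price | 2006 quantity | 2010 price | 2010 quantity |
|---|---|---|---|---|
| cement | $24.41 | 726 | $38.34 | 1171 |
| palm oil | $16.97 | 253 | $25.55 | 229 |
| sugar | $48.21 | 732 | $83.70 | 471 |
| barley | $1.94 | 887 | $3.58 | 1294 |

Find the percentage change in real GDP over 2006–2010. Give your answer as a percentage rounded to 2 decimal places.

Real GDP 2006 = Nominal GDP 2006 = 24.41·726 + 16.97·253 + 48.21·732 + 1.94·887 = 59025.57.
Real GDP 2010 (at 2006 prices) = 24.41·1171 + 16.97·229 + 48.21·471 + 1.94·1294 = 57687.51.
Real growth = 57687.51/59025.57 − 1 = -0.0227.

-2.27%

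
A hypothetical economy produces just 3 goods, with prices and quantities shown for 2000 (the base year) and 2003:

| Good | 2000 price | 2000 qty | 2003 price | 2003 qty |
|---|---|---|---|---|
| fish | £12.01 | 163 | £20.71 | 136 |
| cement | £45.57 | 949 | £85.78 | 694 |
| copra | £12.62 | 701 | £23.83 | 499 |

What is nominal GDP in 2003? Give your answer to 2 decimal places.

Nominal GDP 2003 = Σ (p_2003 × q_2003) = 20.71·136 + 85.78·694 + 23.83·499 = 74239.05.

£74239.05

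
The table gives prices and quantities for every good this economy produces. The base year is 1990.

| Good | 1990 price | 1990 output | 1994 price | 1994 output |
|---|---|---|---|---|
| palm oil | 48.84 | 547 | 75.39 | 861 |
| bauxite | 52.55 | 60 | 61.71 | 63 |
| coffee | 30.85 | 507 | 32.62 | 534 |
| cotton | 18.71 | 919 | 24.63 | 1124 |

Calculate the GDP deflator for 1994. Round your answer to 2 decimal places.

137.45

Nominal GDP 1994 = 75.39·861 + 61.71·63 + 32.62·534 + 24.63·1124 = 113901.72.
Real GDP 1994 (at 1990 prices) = 48.84·861 + 52.55·63 + 30.85·534 + 18.71·1124 = 82865.83.
Deflator = Nominal/Real × 100 = 113901.72/82865.83 × 100 = 137.453.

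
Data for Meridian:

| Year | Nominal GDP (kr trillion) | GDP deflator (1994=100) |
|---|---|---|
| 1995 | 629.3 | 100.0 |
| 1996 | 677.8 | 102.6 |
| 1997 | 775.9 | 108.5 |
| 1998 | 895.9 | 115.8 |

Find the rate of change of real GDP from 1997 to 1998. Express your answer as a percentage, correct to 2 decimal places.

8.19%

Real GDP 1997 = 775.9/1.085 = 715.12.
Real GDP 1998 = 895.9/1.158 = 773.66.
Change = 773.66/715.12 − 1 = 0.0819.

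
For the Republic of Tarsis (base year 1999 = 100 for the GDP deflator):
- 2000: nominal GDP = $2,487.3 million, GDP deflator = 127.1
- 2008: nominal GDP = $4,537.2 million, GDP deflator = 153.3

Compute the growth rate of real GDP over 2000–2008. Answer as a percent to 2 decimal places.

Real GDP 2000 = 2487.3 / 1.271 = 1956.96.
Real GDP 2008 = 4537.2 / 1.533 = 2959.69.
Real growth = 2959.69 / 1956.96 − 1 = 0.5124.

51.24%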